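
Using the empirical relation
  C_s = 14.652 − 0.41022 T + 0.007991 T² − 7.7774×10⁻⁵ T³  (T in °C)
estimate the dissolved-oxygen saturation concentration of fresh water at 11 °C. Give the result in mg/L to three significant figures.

C_s ≈ 11.0 mg/L

C_s = 14.652 − 0.41022×11 + 0.007991×11² − 7.7774×10⁻⁵×11³ = 11.00 mg/L.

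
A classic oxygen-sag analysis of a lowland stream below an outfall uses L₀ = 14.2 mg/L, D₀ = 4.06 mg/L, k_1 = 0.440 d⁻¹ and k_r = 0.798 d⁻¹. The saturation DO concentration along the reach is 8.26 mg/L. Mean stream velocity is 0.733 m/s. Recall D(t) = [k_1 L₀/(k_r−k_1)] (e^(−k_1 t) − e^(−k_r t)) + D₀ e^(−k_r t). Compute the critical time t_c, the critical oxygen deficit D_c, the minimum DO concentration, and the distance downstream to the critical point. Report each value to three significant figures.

With k_r/k_1 = 1.814 and 1 − D₀(k_r−k_1)/(k_1 L₀) = 0.7674,
t_c = ln(1.814 × 0.7674) / (0.798 − 0.440) = ln(1.392) / 0.3580 = 0.3305/0.3580 = 0.9233 d.
L(t_c) = L₀ e^(−k_1 t_c) = 14.2 × 0.6661 = 9.459 mg/L, and at the critical point k_r D_c = k_1 L, so D_c = (0.440/0.798) × 9.459 = 5.216 mg/L.
Minimum DO = C_s − D_c = 8.26 − 5.216 = 3.044 mg/L.
x_c = v t_c = 0.733 m/s × 0.9233 d × 86400 s/d = 58470 m ≈ 58.5 km.

t_c ≈ 0.923 d; D_c ≈ 5.22 mg/L; min DO ≈ 3.04 mg/L; x_c ≈ 58.5 km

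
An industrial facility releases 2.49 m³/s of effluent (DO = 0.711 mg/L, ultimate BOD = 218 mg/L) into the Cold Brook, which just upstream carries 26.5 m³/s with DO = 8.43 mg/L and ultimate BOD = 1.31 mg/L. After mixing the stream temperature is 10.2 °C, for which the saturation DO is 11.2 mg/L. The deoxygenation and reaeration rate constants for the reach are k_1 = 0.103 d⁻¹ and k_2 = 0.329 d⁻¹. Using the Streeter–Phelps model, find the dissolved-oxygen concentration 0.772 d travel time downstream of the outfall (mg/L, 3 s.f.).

Mixed DO = (26.5×8.43 + 2.49×0.711)/(26.5+2.49) = 225.2/28.99 = 7.767 mg/L.
Mixed L₀ = (26.5×1.31 + 2.49×218)/(28.99) = 577.5/28.99 = 19.92 mg/L.
Initial deficit D₀ = C_s − DO₀ = 11.2 − 7.767 = 3.433 mg/L.
D(0.772) = [0.103×19.92/(0.329−0.103)](e^(−0.103×0.772) − e^(−0.329×0.772)) + 3.433 e^(−0.329×0.772)
= 9.079 × (0.9236 − 0.7757) + 3.433 × 0.7757 = 4.005 mg/L.
DO = 11.2 − 4.005 = 7.195 mg/L.

DO ≈ 7.19 mg/L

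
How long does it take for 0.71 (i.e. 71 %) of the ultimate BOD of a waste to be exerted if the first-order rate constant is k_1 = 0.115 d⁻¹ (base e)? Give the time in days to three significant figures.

t ≈ 10.8 d

y/L₀ = 1 − e^(−k_1 t) = 0.71 ⇒ e^(−k_1 t) = 0.290
t = −ln(0.290) / 0.115 = 1.238 / 0.115 = 10.76 d.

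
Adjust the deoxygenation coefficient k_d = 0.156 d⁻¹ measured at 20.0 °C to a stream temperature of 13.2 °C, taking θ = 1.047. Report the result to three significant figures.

k_d(T₂) = k_d(T₁) · θ^(T₂−T₁) = 0.156 × 1.047^(13.2−20.0)
= 0.156 × 1.047^-6.80 = 0.156 × 0.7317 = 0.1142 d⁻¹.

k_d ≈ 0.114 d⁻¹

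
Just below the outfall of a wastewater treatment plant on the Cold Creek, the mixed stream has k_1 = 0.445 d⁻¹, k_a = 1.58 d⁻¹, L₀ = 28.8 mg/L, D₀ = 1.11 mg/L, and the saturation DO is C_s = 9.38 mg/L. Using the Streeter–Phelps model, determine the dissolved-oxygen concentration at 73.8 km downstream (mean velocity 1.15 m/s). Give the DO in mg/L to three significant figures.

Travel time t = x/v = 73.8 km / (1.15 m/s) = 73800 m / 1.15 m/s = 64170 s = 0.7428 d.
k_1 L₀/(k_a−k_1) = 0.445×28.8/(1.58−0.445) = 12.82/1.135 = 11.29 mg/L.
e^(−k_1 t) = e^(−0.445×0.7428) = 0.7185; e^(−k_a t) = e^(−1.58×0.7428) = 0.3093.
D = 11.29 × (0.7185 − 0.3093) + 1.11 × 0.3093 = 4.621 + 0.3433 = 4.965 mg/L.
DO = C_s − D = 9.38 − 4.965 = 4.415 mg/L.

DO ≈ 4.42 mg/L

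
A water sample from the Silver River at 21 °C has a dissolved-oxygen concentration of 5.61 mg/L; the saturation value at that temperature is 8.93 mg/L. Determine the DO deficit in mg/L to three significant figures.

D = C_s − C = 8.93 − 5.61 = 3.32 mg/L.

D ≈ 3.32 mg/L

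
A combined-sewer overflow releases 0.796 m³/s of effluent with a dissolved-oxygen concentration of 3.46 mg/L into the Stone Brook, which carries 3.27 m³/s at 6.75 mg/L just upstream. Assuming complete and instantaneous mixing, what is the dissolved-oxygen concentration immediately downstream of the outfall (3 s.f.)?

Flow-weighted mixing: C = (Q_r C_r + Q_w C_w)/(Q_r + Q_w)
= (3.27×6.75 + 0.796×3.46)/(3.27 + 0.796) = 24.83/4.066 = 6.106 mg/L.

6.11 mg/L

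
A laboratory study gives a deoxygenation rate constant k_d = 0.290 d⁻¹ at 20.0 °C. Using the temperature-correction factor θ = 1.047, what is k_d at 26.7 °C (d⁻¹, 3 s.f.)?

k_d(T₂) = k_d(T₁) · θ^(T₂−T₁) = 0.290 × 1.047^(26.7−20.0)
= 0.290 × 1.047^6.70 = 0.290 × 1.360 = 0.3945 d⁻¹.

k_d ≈ 0.394 d⁻¹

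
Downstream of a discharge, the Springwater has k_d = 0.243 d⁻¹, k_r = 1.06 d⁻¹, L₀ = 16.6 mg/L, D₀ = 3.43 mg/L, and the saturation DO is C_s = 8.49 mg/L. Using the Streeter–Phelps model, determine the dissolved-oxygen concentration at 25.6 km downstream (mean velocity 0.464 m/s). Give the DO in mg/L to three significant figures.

DO ≈ 5.03 mg/L

Travel time t = x/v = 25.6 km / (0.464 m/s) = 25600 m / 0.464 m/s = 55170 s = 0.6386 d.
k_d L₀/(k_r−k_d) = 0.243×16.6/(1.06−0.243) = 4.034/0.8170 = 4.937 mg/L.
e^(−k_d t) = e^(−0.243×0.6386) = 0.8563; e^(−k_r t) = e^(−1.06×0.6386) = 0.5082.
D = 4.937 × (0.8563 − 0.5082) + 3.43 × 0.5082 = 1.719 + 1.743 = 3.462 mg/L.
DO = C_s − D = 8.49 − 3.462 = 5.028 mg/L.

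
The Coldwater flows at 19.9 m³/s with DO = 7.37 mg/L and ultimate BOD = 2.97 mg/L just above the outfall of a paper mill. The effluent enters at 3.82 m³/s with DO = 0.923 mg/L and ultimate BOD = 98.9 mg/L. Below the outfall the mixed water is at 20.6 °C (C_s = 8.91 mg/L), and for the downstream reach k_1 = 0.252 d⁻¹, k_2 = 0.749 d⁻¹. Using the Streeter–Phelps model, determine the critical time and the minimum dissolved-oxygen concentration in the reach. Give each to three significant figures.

t_c ≈ 1.54 d; minimum DO ≈ 4.71 mg/L

Mixed DO = (19.9×7.37 + 3.82×0.923)/(19.9+3.82) = 150.2/23.72 = 6.332 mg/L.
Mixed L₀ = (19.9×2.97 + 3.82×98.9)/(23.72) = 436.9/23.72 = 18.42 mg/L.
Initial deficit D₀ = C_s − DO₀ = 8.91 − 6.332 = 2.578 mg/L.
t_c = (1/0.4970) ln[(0.749/0.252)(1 − 2.578×0.4970/(0.252×18.42))] = 2.012 × ln(2.152) = 1.542 d.
D_c = (0.252/0.749) × 18.42 × e^(−0.252×1.542) = 0.3364 × 18.42 × 0.6781 = 4.202 mg/L.
Minimum DO = 8.91 − 4.202 = 4.708 mg/L.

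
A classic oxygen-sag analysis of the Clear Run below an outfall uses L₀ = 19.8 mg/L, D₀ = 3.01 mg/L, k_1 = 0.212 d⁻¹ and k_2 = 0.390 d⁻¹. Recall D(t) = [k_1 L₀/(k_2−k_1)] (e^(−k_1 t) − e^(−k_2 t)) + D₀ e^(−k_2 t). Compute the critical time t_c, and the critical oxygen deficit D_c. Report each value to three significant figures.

t_c ≈ 2.66 d; D_c ≈ 6.13 mg/L

With k_2/k_1 = 1.840 and 1 − D₀(k_2−k_1)/(k_1 L₀) = 0.8724,
t_c = ln(1.840 × 0.8724) / (0.390 − 0.212) = ln(1.605) / 0.1780 = 0.4730/0.1780 = 2.657 d.
L(t_c) = L₀ e^(−k_1 t_c) = 19.8 × 0.5693 = 11.27 mg/L, and at the critical point k_2 D_c = k_1 L, so D_c = (0.212/0.390) × 11.27 = 6.127 mg/L.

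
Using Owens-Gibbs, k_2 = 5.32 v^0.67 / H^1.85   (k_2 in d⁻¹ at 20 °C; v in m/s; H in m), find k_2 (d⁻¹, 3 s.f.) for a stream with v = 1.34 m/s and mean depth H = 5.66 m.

k_2 ≈ 0.262 d⁻¹

k_2 = 5.32 × 1.34^0.67 / 5.66^1.85 = 5.32 × 1.217 / 24.70 = 0.2620 d⁻¹.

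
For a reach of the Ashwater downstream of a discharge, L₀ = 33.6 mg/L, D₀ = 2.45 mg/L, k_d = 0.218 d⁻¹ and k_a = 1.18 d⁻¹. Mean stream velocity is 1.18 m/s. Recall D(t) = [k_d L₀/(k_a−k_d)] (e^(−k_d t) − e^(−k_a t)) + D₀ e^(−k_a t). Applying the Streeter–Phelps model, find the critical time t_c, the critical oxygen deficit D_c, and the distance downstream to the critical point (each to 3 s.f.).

t_c ≈ 1.35 d; D_c ≈ 4.62 mg/L; x_c ≈ 138 km

At the critical point dD/dt = 0, so k_d L₀ e^(−k_d t) = k_a D. Substituting D(t) from the Streeter–Phelps equation and solving for t gives
t_c = ln[(k_a/k_d)(1 − D₀(k_a−k_d)/(k_d L₀))] / (k_a−k_d).
Here k_a−k_d = 0.9620 d⁻¹ and 1 − D₀(k_a−k_d)/(k_d L₀) = 1 − 2.45×0.9620/(0.218×33.6) = 0.6782, so
t_c = ln(5.413 × 0.6782) / 0.9620 = 1.301 / 0.9620 = 1.352 d.
D_c = (k_d/k_a) L₀ e^(−k_d t_c) = (0.218/1.18) × 33.6 × e^(−0.218×1.352) = 0.1847 × 33.6 × 0.7447 = 4.623 mg/L.
x_c = v t_c = 1.18 m/s × 1.352 d × 86400 s/d = 137800 m ≈ 138 km.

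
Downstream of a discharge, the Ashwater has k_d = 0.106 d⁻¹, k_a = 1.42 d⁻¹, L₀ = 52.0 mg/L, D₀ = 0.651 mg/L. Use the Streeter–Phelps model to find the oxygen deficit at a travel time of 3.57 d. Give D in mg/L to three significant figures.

k_d L₀/(k_a−k_d) = 0.106×52.0/(1.42−0.106) = 5.512/1.314 = 4.195 mg/L.
e^(−k_d t) = e^(−0.106×3.570) = 0.6849; e^(−k_a t) = e^(−1.42×3.570) = 0.006286.
D = 4.195 × (0.6849 − 0.006286) + 0.651 × 0.006286 = 2.847 + 0.004092 = 2.851 mg/L.

D ≈ 2.85 mg/L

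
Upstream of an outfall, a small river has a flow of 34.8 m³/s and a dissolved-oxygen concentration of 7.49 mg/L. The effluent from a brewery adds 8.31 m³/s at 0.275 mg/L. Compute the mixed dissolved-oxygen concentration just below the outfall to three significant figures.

6.10 mg/L

Flow-weighted mixing: C = (Q_r C_r + Q_w C_w)/(Q_r + Q_w)
= (34.8×7.49 + 8.31×0.275)/(34.8 + 8.31) = 262.9/43.11 = 6.099 mg/L.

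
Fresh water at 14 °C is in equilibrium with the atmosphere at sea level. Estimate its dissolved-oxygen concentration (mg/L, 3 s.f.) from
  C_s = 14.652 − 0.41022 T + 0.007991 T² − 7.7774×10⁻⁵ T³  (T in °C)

C_s = 14.652 − 0.41022×14 + 0.007991×14² − 7.7774×10⁻⁵×14³ = 10.26 mg/L.

C_s ≈ 10.3 mg/L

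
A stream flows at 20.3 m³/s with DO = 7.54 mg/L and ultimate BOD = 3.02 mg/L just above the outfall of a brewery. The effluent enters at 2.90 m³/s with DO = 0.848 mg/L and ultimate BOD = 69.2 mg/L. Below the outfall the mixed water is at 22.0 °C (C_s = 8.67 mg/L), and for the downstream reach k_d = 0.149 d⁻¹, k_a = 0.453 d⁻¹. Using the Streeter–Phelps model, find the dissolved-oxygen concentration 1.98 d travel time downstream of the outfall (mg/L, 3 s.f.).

Mixed DO = (20.3×7.54 + 2.90×0.848)/(20.3+2.90) = 155.5/23.20 = 6.704 mg/L.
Mixed L₀ = (20.3×3.02 + 2.90×69.2)/(23.20) = 262.0/23.20 = 11.29 mg/L.
Initial deficit D₀ = C_s − DO₀ = 8.67 − 6.704 = 1.966 mg/L.
D(1.98) = [0.149×11.29/(0.453−0.149)](e^(−0.149×1.98) − e^(−0.453×1.98)) + 1.966 e^(−0.453×1.98)
= 5.535 × (0.7445 − 0.4078) + 1.966 × 0.4078 = 2.666 mg/L.
DO = 8.67 − 2.666 = 6.004 mg/L.

DO ≈ 6.00 mg/L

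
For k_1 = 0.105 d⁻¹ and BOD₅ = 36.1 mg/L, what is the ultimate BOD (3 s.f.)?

L₀ ≈ 88.4 mg/L

BOD₅ = L₀(1 − e^(−5k_1)) ⇒ L₀ = BOD₅ / (1 − e^(−5×0.105))
= 36.1 / (1 − 0.5916) = 36.1 / 0.4084 = 88.38 mg/L.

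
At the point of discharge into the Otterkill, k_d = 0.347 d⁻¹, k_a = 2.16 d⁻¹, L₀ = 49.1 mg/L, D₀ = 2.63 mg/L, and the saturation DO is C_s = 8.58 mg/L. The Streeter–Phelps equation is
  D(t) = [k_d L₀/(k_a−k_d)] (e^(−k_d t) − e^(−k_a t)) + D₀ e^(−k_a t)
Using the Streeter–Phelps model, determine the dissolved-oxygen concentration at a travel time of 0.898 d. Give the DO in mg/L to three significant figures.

k_d L₀/(k_a−k_d) = 0.347×49.1/(2.16−0.347) = 17.04/1.813 = 9.398 mg/L.
e^(−k_d t) = e^(−0.347×0.8980) = 0.7323; e^(−k_a t) = e^(−2.16×0.8980) = 0.1437.
D = 9.398 × (0.7323 − 0.1437) + 2.63 × 0.1437 = 5.531 + 0.3781 = 5.909 mg/L.
DO = C_s − D = 8.58 − 5.909 = 2.671 mg/L.

DO ≈ 2.67 mg/L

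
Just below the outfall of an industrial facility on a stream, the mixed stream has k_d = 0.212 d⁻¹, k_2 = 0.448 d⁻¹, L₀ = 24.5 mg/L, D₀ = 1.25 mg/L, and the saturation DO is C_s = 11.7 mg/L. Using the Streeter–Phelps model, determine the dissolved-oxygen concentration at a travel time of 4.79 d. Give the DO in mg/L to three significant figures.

DO ≈ 6.16 mg/L

k_d L₀/(k_2−k_d) = 0.212×24.5/(0.448−0.212) = 5.194/0.2360 = 22.01 mg/L.
e^(−k_d t) = e^(−0.212×4.790) = 0.3622; e^(−k_2 t) = e^(−0.448×4.790) = 0.1170.
D = 22.01 × (0.3622 − 0.1170) + 1.25 × 0.1170 = 5.398 + 0.1462 = 5.544 mg/L.
DO = C_s − D = 11.7 − 5.544 = 6.156 mg/L.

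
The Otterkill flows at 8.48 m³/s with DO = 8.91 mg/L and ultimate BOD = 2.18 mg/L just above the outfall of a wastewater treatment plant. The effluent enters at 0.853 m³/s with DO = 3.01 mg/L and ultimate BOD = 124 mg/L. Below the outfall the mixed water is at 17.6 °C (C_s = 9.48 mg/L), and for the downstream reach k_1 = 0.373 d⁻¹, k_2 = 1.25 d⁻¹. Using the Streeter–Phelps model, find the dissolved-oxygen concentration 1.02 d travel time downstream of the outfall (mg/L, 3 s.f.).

DO ≈ 6.88 mg/L

Mixed DO = (8.48×8.91 + 0.853×3.01)/(8.48+0.853) = 78.12/9.333 = 8.371 mg/L.
Mixed L₀ = (8.48×2.18 + 0.853×124)/(9.333) = 124.3/9.333 = 13.31 mg/L.
Initial deficit D₀ = C_s − DO₀ = 9.48 − 8.371 = 1.109 mg/L.
D(1.02) = [0.373×13.31/(1.25−0.373)](e^(−0.373×1.02) − e^(−1.25×1.02)) + 1.109 e^(−1.25×1.02)
= 5.663 × (0.6835 − 0.2794) + 1.109 × 0.2794 = 2.598 mg/L.
DO = 9.48 − 2.598 = 6.882 mg/L.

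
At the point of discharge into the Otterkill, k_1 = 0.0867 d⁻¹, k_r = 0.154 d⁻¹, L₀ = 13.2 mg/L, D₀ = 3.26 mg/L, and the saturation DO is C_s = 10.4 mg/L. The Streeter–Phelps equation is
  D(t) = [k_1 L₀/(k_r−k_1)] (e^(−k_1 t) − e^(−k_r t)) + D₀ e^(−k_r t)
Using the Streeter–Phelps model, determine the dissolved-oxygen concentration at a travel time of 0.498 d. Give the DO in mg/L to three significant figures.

DO ≈ 6.84 mg/L

k_1 L₀/(k_r−k_1) = 0.0867×13.2/(0.154−0.0867) = 1.144/0.06730 = 17.01 mg/L.
e^(−k_1 t) = e^(−0.0867×0.4980) = 0.9577; e^(−k_r t) = e^(−0.154×0.4980) = 0.9262.
D = 17.01 × (0.9577 − 0.9262) + 3.26 × 0.9262 = 0.5368 + 3.019 = 3.556 mg/L.
DO = C_s − D = 10.4 − 3.556 = 6.844 mg/L.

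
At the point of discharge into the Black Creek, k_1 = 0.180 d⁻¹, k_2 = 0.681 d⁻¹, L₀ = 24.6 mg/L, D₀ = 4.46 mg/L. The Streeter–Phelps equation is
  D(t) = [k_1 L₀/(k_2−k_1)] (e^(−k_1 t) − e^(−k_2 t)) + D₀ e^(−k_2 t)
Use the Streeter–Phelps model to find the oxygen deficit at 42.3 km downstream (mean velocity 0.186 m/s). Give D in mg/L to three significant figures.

D ≈ 4.77 mg/L

Travel time t = x/v = 42.3 km / (0.186 m/s) = 42300 m / 0.186 m/s = 227400 s = 2.632 d.
k_1 L₀/(k_2−k_1) = 0.180×24.6/(0.681−0.180) = 4.428/0.5010 = 8.838 mg/L.
e^(−k_1 t) = e^(−0.180×2.632) = 0.6226; e^(−k_2 t) = e^(−0.681×2.632) = 0.1665.
D = 8.838 × (0.6226 − 0.1665) + 4.46 × 0.1665 = 4.031 + 0.7428 = 4.774 mg/L.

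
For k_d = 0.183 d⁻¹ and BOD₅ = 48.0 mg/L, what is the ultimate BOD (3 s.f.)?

BOD₅ = L₀(1 − e^(−5k_d)) ⇒ L₀ = BOD₅ / (1 − e^(−5×0.183))
= 48.0 / (1 − 0.4005) = 48.0 / 0.5995 = 80.07 mg/L.

L₀ ≈ 80.1 mg/L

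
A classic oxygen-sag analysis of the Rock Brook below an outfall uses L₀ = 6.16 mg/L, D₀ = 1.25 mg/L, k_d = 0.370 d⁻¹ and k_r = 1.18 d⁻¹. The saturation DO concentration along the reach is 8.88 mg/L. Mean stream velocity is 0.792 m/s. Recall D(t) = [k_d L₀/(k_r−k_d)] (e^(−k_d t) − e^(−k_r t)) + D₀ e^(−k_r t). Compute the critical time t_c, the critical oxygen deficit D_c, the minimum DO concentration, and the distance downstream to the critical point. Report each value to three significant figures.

t_c ≈ 0.707 d; D_c ≈ 1.49 mg/L; min DO ≈ 7.39 mg/L; x_c ≈ 48.4 km

With k_r/k_d = 3.189 and 1 − D₀(k_r−k_d)/(k_d L₀) = 0.5558,
t_c = ln(3.189 × 0.5558) / (1.18 − 0.370) = ln(1.772) / 0.8100 = 0.5724/0.8100 = 0.7066 d.
L(t_c) = L₀ e^(−k_d t_c) = 6.16 × 0.7699 = 4.743 mg/L, and at the critical point k_r D_c = k_d L, so D_c = (0.370/1.18) × 4.743 = 1.487 mg/L.
Minimum DO = C_s − D_c = 8.88 − 1.487 = 7.393 mg/L.
x_c = v t_c = 0.792 m/s × 0.7066 d × 86400 s/d = 48350 m ≈ 48.4 km.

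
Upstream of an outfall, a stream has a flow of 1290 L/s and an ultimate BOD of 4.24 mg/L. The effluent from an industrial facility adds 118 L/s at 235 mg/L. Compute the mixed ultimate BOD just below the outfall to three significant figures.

Flow-weighted mixing: C = (Q_r C_r + Q_w C_w)/(Q_r + Q_w)
= (1290×4.24 + 118×235)/(1290 + 118) = 33200/1408 = 23.58 mg/L.

23.6 mg/L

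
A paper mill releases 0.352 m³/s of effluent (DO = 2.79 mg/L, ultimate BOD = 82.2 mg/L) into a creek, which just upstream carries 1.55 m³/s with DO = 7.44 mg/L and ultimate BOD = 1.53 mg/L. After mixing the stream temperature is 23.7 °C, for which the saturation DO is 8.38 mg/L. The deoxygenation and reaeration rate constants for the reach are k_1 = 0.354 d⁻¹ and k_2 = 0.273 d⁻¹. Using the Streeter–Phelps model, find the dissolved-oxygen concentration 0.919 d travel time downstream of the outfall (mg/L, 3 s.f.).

Mixed DO = (1.55×7.44 + 0.352×2.79)/(1.55+0.352) = 12.51/1.902 = 6.579 mg/L.
Mixed L₀ = (1.55×1.53 + 0.352×82.2)/(1.902) = 31.31/1.902 = 16.46 mg/L.
Initial deficit D₀ = C_s − DO₀ = 8.38 − 6.579 = 1.801 mg/L.
D(0.919) = [0.354×16.46/(0.273−0.354)](e^(−0.354×0.919) − e^(−0.273×0.919)) + 1.801 e^(−0.273×0.919)
= -71.93 × (0.7223 − 0.7781) + 1.801 × 0.7781 = 5.416 mg/L.
DO = 8.38 − 5.416 = 2.964 mg/L.

DO ≈ 2.96 mg/L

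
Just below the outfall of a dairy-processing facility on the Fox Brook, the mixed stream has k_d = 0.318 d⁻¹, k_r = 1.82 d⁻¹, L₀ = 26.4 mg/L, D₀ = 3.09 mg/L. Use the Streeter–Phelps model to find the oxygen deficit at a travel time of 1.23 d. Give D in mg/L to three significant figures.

k_d L₀/(k_r−k_d) = 0.318×26.4/(1.82−0.318) = 8.395/1.502 = 5.589 mg/L.
e^(−k_d t) = e^(−0.318×1.230) = 0.6763; e^(−k_r t) = e^(−1.82×1.230) = 0.1066.
D = 5.589 × (0.6763 − 0.1066) + 3.09 × 0.1066 = 3.184 + 0.3294 = 3.514 mg/L.

D ≈ 3.51 mg/L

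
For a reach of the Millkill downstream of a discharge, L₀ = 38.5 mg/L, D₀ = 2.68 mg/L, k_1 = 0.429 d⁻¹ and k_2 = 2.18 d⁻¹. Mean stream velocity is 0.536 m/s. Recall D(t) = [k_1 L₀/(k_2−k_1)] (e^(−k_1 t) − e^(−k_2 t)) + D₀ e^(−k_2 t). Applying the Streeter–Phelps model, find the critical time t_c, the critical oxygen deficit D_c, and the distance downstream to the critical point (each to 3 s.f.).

t_c ≈ 0.738 d; D_c ≈ 5.52 mg/L; x_c ≈ 34.2 km

t_c = [1/(k_2−k_1)] ln[(k_2/k_1)(1 − D₀(k_2−k_1)/(k_1 L₀))]
= [1/(2.18−0.429)] ln[(2.18/0.429)(1 − 2.68×1.751/(0.429×38.5))]
= (1/1.751) ln[5.082 × 0.7159] = 0.5711 × ln(3.638) = 0.5711 × 1.291 = 0.7375 d.
L(t_c) = L₀ e^(−k_1 t_c) = 38.5 × 0.7288 = 28.06 mg/L, and at the critical point k_2 D_c = k_1 L, so D_c = (0.429/2.18) × 28.06 = 5.521 mg/L.
x_c = v t_c = 0.536 m/s × 0.7375 d × 86400 s/d = 34150 m ≈ 34.2 km.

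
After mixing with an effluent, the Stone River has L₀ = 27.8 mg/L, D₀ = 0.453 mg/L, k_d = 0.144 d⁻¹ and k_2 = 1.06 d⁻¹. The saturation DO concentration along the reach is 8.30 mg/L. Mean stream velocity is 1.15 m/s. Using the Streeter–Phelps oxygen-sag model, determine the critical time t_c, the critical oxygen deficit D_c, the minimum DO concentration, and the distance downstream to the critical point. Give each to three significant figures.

At the critical point dD/dt = 0, so k_d L₀ e^(−k_d t) = k_2 D. Substituting D(t) from the Streeter–Phelps equation and solving for t gives
t_c = ln[(k_2/k_d)(1 − D₀(k_2−k_d)/(k_d L₀))] / (k_2−k_d).
Here k_2−k_d = 0.9160 d⁻¹ and 1 − D₀(k_2−k_d)/(k_d L₀) = 1 − 0.453×0.9160/(0.144×27.8) = 0.8963, so
t_c = ln(7.361 × 0.8963) / 0.9160 = 1.887 / 0.9160 = 2.060 d.
L(t_c) = L₀ e^(−k_d t_c) = 27.8 × 0.7433 = 20.66 mg/L, and at the critical point k_2 D_c = k_d L, so D_c = (0.144/1.06) × 20.66 = 2.807 mg/L.
Minimum DO = C_s − D_c = 8.30 − 2.807 = 5.493 mg/L.
x_c = v t_c = 1.15 m/s × 2.060 d × 86400 s/d = 204700 m ≈ 205 km.

t_c ≈ 2.06 d; D_c ≈ 2.81 mg/L; min DO ≈ 5.49 mg/L; x_c ≈ 205 km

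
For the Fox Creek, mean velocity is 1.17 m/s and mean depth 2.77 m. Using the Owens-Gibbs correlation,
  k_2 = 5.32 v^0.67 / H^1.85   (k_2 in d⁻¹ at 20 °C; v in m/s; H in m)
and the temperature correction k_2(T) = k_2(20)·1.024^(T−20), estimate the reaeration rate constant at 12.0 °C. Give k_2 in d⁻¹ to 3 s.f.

k_2 ≈ 0.742 d⁻¹

k_2(20) = 5.32 × 1.17^0.67 / 2.77^1.85 = 5.32 × 1.111 / 6.585 = 0.8974 d⁻¹.
k_2(12.0) = 0.8974 × 1.024^(12.0−20) = 0.8974 × 0.8272 = 0.7424 d⁻¹.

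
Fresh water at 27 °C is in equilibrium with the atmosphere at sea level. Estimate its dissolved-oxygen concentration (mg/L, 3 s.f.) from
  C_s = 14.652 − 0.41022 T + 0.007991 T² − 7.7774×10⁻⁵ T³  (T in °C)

C_s ≈ 7.87 mg/L

C_s = 14.652 − 0.41022×27 + 0.007991×27² − 7.7774×10⁻⁵×27³ = 7.871 mg/L.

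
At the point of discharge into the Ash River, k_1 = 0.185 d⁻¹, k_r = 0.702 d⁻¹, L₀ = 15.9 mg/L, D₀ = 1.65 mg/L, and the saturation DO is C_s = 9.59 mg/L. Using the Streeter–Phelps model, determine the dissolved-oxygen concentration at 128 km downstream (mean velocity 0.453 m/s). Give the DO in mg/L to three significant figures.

Travel time t = x/v = 128 km / (0.453 m/s) = 128000 m / 0.453 m/s = 282600 s = 3.270 d.
k_1 L₀/(k_r−k_1) = 0.185×15.9/(0.702−0.185) = 2.942/0.5170 = 5.690 mg/L.
e^(−k_1 t) = e^(−0.185×3.270) = 0.5461; e^(−k_r t) = e^(−0.702×3.270) = 0.1007.
D = 5.690 × (0.5461 − 0.1007) + 1.65 × 0.1007 = 2.534 + 0.1661 = 2.700 mg/L.
DO = C_s − D = 9.59 − 2.700 = 6.890 mg/L.

DO ≈ 6.89 mg/L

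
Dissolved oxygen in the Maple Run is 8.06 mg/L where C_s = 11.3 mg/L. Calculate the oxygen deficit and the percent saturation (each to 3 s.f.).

D ≈ 3.24 mg/L; 71.3 % saturation

D = C_s − C = 11.3 − 8.06 = 3.24 mg/L.
% saturation = 8.06/11.3 × 100 = 71.3 %.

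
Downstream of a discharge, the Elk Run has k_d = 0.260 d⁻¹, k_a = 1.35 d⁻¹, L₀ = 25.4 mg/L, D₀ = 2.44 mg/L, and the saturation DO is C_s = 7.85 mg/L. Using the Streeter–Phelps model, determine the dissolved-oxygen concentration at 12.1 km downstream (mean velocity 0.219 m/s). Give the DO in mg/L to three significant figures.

DO ≈ 4.25 mg/L

Travel time t = x/v = 12.1 km / (0.219 m/s) = 12100 m / 0.219 m/s = 55250 s = 0.6395 d.
k_d L₀/(k_a−k_d) = 0.260×25.4/(1.35−0.260) = 6.604/1.090 = 6.059 mg/L.
e^(−k_d t) = e^(−0.260×0.6395) = 0.8468; e^(−k_a t) = e^(−1.35×0.6395) = 0.4218.
D = 6.059 × (0.8468 − 0.4218) + 2.44 × 0.4218 = 2.575 + 1.029 = 3.604 mg/L.
DO = C_s − D = 7.85 − 3.604 = 4.246 mg/L.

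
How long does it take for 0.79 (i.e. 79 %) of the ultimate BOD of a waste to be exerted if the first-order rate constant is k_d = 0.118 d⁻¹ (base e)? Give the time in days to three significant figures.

y/L₀ = 1 − e^(−k_d t) = 0.79 ⇒ e^(−k_d t) = 0.210
t = −ln(0.210) / 0.118 = 1.561 / 0.118 = 13.23 d.

t ≈ 13.2 d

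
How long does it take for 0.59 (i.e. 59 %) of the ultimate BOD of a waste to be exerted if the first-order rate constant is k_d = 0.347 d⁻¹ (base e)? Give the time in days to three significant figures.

y/L₀ = 1 − e^(−k_d t) = 0.59 ⇒ e^(−k_d t) = 0.410
t = −ln(0.410) / 0.347 = 0.8916 / 0.347 = 2.569 d.

t ≈ 2.57 d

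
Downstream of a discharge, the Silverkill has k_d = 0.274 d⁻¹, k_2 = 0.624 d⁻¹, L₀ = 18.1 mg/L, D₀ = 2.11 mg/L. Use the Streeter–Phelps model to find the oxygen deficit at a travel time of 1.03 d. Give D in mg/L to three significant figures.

k_d L₀/(k_2−k_d) = 0.274×18.1/(0.624−0.274) = 4.959/0.3500 = 14.17 mg/L.
e^(−k_d t) = e^(−0.274×1.030) = 0.7541; e^(−k_2 t) = e^(−0.624×1.030) = 0.5259.
D = 14.17 × (0.7541 − 0.5259) + 2.11 × 0.5259 = 3.234 + 1.110 = 4.344 mg/L.

D ≈ 4.34 mg/L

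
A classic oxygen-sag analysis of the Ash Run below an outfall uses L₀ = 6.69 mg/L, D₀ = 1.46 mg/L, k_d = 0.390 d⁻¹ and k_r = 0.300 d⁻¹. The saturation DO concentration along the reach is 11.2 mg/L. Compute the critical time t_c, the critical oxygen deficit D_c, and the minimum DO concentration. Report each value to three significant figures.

t_c ≈ 2.37 d; D_c ≈ 3.45 mg/L; min DO ≈ 7.75 mg/L

At the critical point dD/dt = 0, so k_d L₀ e^(−k_d t) = k_r D. Substituting D(t) from the Streeter–Phelps equation and solving for t gives
t_c = ln[(k_r/k_d)(1 − D₀(k_r−k_d)/(k_d L₀))] / (k_r−k_d).
Here k_r−k_d = -0.09000 d⁻¹ and 1 − D₀(k_r−k_d)/(k_d L₀) = 1 − 1.46×-0.09000/(0.390×6.69) = 1.050, so
t_c = ln(0.7692 × 1.050) / -0.09000 = -0.2132 / -0.09000 = 2.369 d.
D_c = (k_d/k_r) L₀ e^(−k_d t_c) = (0.390/0.300) × 6.69 × e^(−0.390×2.369) = 1.300 × 6.69 × 0.3969 = 3.452 mg/L.
Minimum DO = C_s − D_c = 11.2 − 3.452 = 7.748 mg/L.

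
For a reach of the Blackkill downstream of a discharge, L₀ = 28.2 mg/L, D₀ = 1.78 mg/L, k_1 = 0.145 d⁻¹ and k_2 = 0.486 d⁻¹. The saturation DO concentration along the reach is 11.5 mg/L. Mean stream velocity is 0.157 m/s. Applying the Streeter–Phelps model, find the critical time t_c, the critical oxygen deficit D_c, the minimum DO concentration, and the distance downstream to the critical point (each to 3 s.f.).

t_c = [1/(k_2−k_1)] ln[(k_2/k_1)(1 − D₀(k_2−k_1)/(k_1 L₀))]
= [1/(0.486−0.145)] ln[(0.486/0.145)(1 − 1.78×0.3410/(0.145×28.2))]
= (1/0.3410) ln[3.352 × 0.8516] = 2.933 × ln(2.854) = 2.933 × 1.049 = 3.076 d.
D_c = (k_1/k_2) L₀ e^(−k_1 t_c) = (0.145/0.486) × 28.2 × e^(−0.145×3.076) = 0.2984 × 28.2 × 0.6402 = 5.386 mg/L.
Minimum DO = C_s − D_c = 11.5 − 5.386 = 6.114 mg/L.
x_c = v t_c = 0.157 m/s × 3.076 d × 86400 s/d = 41720 m ≈ 41.7 km.

t_c ≈ 3.08 d; D_c ≈ 5.39 mg/L; min DO ≈ 6.11 mg/L; x_c ≈ 41.7 km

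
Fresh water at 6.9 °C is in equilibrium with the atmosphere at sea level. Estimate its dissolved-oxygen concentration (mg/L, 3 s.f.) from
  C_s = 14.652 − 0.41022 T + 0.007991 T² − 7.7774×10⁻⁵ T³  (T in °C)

C_s = 14.652 − 0.41022×6.9 + 0.007991×6.9² − 7.7774×10⁻⁵×6.9³ = 12.18 mg/L.

C_s ≈ 12.2 mg/L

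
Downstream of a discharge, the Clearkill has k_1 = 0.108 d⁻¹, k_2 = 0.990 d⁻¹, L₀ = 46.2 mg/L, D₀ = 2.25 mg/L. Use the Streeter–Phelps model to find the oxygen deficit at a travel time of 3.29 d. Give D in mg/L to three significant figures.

k_1 L₀/(k_2−k_1) = 0.108×46.2/(0.990−0.108) = 4.990/0.8820 = 5.657 mg/L.
e^(−k_1 t) = e^(−0.108×3.290) = 0.7009; e^(−k_2 t) = e^(−0.990×3.290) = 0.03850.
D = 5.657 × (0.7009 − 0.03850) + 2.25 × 0.03850 = 3.748 + 0.08662 = 3.834 mg/L.

D ≈ 3.83 mg/L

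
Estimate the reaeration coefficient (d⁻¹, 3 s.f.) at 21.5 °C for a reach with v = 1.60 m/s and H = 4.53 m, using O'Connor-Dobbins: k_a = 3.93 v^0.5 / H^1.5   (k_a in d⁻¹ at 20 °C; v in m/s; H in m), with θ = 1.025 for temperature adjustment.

k_a(20) = 3.93 × 1.60^0.5 / 4.53^1.5 = 3.93 × 1.265 / 9.642 = 0.5156 d⁻¹.
k_a(21.5) = 0.5156 × 1.025^(21.5−20) = 0.5156 × 1.038 = 0.5350 d⁻¹.

k_a ≈ 0.535 d⁻¹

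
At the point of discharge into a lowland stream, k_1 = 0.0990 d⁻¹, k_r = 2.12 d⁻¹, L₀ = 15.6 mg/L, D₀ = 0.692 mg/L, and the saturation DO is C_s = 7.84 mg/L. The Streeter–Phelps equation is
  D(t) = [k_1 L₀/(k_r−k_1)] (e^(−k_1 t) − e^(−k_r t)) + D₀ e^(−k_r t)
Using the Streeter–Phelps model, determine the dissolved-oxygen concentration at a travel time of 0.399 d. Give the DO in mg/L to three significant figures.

k_1 L₀/(k_r−k_1) = 0.0990×15.6/(2.12−0.0990) = 1.544/2.021 = 0.7642 mg/L.
e^(−k_1 t) = e^(−0.0990×0.3990) = 0.9613; e^(−k_r t) = e^(−2.12×0.3990) = 0.4292.
D = 0.7642 × (0.9613 − 0.4292) + 0.692 × 0.4292 = 0.4066 + 0.2970 = 0.7036 mg/L.
DO = C_s − D = 7.84 − 0.7036 = 7.136 mg/L.

DO ≈ 7.14 mg/L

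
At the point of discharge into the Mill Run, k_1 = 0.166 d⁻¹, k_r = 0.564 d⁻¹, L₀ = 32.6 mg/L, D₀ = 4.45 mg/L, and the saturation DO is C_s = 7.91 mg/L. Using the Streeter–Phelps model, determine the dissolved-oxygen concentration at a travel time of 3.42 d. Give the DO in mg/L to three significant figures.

DO ≈ 1.53 mg/L

k_1 L₀/(k_r−k_1) = 0.166×32.6/(0.564−0.166) = 5.412/0.3980 = 13.60 mg/L.
e^(−k_1 t) = e^(−0.166×3.420) = 0.5668; e^(−k_r t) = e^(−0.564×3.420) = 0.1453.
D = 13.60 × (0.5668 − 0.1453) + 4.45 × 0.1453 = 5.731 + 0.6466 = 6.378 mg/L.
DO = C_s − D = 7.91 − 6.378 = 1.532 mg/L.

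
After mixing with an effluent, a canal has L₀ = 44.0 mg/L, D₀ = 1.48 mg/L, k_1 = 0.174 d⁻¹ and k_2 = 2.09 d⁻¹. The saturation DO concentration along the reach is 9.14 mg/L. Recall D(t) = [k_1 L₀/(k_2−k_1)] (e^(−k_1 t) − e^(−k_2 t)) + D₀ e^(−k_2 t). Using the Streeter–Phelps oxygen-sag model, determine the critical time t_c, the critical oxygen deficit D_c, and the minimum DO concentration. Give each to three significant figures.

t_c ≈ 1.06 d; D_c ≈ 3.05 mg/L; min DO ≈ 6.09 mg/L

With k_2/k_1 = 12.01 and 1 − D₀(k_2−k_1)/(k_1 L₀) = 0.6296,
t_c = ln(12.01 × 0.6296) / (2.09 − 0.174) = ln(7.563) / 1.916 = 2.023/1.916 = 1.056 d.
D_c = (k_1/k_2) L₀ e^(−k_1 t_c) = (0.174/2.09) × 44.0 × e^(−0.174×1.056) = 0.08325 × 44.0 × 0.8322 = 3.048 mg/L.
Minimum DO = C_s − D_c = 9.14 − 3.048 = 6.092 mg/L.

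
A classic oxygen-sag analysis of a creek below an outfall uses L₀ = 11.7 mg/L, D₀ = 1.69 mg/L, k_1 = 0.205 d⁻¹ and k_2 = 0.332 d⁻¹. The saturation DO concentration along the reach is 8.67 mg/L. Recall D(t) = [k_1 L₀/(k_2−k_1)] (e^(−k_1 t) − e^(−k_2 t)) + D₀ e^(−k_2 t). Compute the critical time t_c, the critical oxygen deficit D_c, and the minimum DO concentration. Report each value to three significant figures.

t_c ≈ 3.06 d; D_c ≈ 3.86 mg/L; min DO ≈ 4.81 mg/L

At the critical point dD/dt = 0, so k_1 L₀ e^(−k_1 t) = k_2 D. Substituting D(t) from the Streeter–Phelps equation and solving for t gives
t_c = ln[(k_2/k_1)(1 − D₀(k_2−k_1)/(k_1 L₀))] / (k_2−k_1).
Here k_2−k_1 = 0.1270 d⁻¹ and 1 − D₀(k_2−k_1)/(k_1 L₀) = 1 − 1.69×0.1270/(0.205×11.7) = 0.9105, so
t_c = ln(1.620 × 0.9105) / 0.1270 = 0.3884 / 0.1270 = 3.058 d.
D_c = (k_1/k_2) L₀ e^(−k_1 t_c) = (0.205/0.332) × 11.7 × e^(−0.205×3.058) = 0.6175 × 11.7 × 0.5342 = 3.860 mg/L.
Minimum DO = C_s − D_c = 8.67 − 3.860 = 4.810 mg/L.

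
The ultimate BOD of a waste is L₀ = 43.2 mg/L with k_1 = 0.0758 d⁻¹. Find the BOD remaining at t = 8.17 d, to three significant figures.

L_t = L₀ e^(−k_1 t) = 43.2 × e^(−0.0758×8.17) = 43.2 × 0.5383 = 23.26 mg/L.

L ≈ 23.3 mg/L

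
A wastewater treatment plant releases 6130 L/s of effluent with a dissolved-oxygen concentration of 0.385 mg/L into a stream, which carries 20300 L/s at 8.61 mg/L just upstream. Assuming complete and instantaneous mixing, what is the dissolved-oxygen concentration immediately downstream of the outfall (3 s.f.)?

Flow-weighted mixing: C = (Q_r C_r + Q_w C_w)/(Q_r + Q_w)
= (20300×8.61 + 6130×0.385)/(20300 + 6130) = 177100/26430 = 6.702 mg/L.

6.70 mg/L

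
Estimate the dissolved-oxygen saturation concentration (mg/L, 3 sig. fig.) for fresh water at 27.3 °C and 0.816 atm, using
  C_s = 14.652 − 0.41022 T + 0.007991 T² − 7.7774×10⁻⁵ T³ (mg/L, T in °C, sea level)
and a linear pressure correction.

C_s ≈ 6.39 mg/L

At sea level: C_s = 14.652 − 0.41022×27.3 + 0.007991×27.3² − 7.7774×10⁻⁵×27.3³ = 7.826 mg/L.
Pressure correction: C_s' = 7.826 × 0.816 = 6.386 mg/L.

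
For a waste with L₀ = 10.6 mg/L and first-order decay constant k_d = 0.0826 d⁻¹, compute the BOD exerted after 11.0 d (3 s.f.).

y ≈ 6.33 mg/L

y_t = L₀(1 − e^(−k_d t)) = 10.6 × (1 − e^(−0.0826×11.0))
= 10.6 × (1 − 0.4031) = 10.6 × 0.5969 = 6.327 mg/L.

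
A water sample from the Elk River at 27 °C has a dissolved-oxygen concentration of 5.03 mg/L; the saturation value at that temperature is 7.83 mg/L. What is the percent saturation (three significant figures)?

% saturation = C/C_s × 100 = 5.03/7.83 × 100 = 64.2 %.

64.2 % saturation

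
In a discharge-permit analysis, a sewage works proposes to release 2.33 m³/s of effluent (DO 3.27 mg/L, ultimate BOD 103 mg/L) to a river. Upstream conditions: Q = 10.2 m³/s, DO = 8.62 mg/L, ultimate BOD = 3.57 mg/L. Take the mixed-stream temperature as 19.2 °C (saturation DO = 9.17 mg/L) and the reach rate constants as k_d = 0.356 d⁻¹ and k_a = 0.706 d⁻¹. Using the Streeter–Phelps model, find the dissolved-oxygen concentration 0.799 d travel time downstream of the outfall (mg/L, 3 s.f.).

Mixed DO = (10.2×8.62 + 2.33×3.27)/(10.2+2.33) = 95.54/12.53 = 7.625 mg/L.
Mixed L₀ = (10.2×3.57 + 2.33×103)/(12.53) = 276.4/12.53 = 22.06 mg/L.
Initial deficit D₀ = C_s − DO₀ = 9.17 − 7.625 = 1.545 mg/L.
D(0.799) = [0.356×22.06/(0.706−0.356)](e^(−0.356×0.799) − e^(−0.706×0.799)) + 1.545 e^(−0.706×0.799)
= 22.44 × (0.7524 − 0.5689) + 1.545 × 0.5689 = 4.997 mg/L.
DO = 9.17 − 4.997 = 4.173 mg/L.

DO ≈ 4.17 mg/L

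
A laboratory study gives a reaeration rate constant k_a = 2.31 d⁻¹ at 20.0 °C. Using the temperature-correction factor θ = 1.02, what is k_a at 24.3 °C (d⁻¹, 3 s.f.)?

k_a(T₂) = k_a(T₁) · θ^(T₂−T₁) = 2.31 × 1.02^(24.3−20.0)
= 2.31 × 1.02^4.30 = 2.31 × 1.089 = 2.515 d⁻¹.

k_a ≈ 2.52 d⁻¹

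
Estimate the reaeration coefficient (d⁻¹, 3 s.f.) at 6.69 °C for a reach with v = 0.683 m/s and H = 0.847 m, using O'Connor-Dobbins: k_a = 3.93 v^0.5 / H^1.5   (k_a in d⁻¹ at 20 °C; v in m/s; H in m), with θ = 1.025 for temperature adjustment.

k_a(20) = 3.93 × 0.683^0.5 / 0.847^1.5 = 3.93 × 0.8264 / 0.7795 = 4.167 d⁻¹.
k_a(6.69) = 4.167 × 1.025^(6.69−20) = 4.167 × 0.7199 = 2.999 d⁻¹.

k_a ≈ 3.00 d⁻¹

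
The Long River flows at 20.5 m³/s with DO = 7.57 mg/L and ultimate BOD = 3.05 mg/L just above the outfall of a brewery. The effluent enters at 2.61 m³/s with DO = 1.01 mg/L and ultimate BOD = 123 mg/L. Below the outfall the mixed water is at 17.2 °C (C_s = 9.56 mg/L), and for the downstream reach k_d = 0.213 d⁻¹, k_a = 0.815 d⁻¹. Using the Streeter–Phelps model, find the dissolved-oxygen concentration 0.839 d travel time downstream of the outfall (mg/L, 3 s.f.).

Mixed DO = (20.5×7.57 + 2.61×1.01)/(20.5+2.61) = 157.8/23.11 = 6.829 mg/L.
Mixed L₀ = (20.5×3.05 + 2.61×123)/(23.11) = 383.6/23.11 = 16.60 mg/L.
Initial deficit D₀ = C_s − DO₀ = 9.56 − 6.829 = 2.731 mg/L.
D(0.839) = [0.213×16.60/(0.815−0.213)](e^(−0.213×0.839) − e^(−0.815×0.839)) + 2.731 e^(−0.815×0.839)
= 5.872 × (0.8364 − 0.5047) + 2.731 × 0.5047 = 3.326 mg/L.
DO = 9.56 − 3.326 = 6.234 mg/L.

DO ≈ 6.23 mg/L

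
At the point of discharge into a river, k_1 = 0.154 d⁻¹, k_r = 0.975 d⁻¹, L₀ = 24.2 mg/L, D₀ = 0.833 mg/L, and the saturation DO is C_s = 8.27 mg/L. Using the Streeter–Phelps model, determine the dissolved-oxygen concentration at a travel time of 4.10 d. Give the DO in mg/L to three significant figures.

DO ≈ 5.92 mg/L

k_1 L₀/(k_r−k_1) = 0.154×24.2/(0.975−0.154) = 3.727/0.8210 = 4.539 mg/L.
e^(−k_1 t) = e^(−0.154×4.100) = 0.5318; e^(−k_r t) = e^(−0.975×4.100) = 0.01836.
D = 4.539 × (0.5318 − 0.01836) + 0.833 × 0.01836 = 2.331 + 0.01530 = 2.346 mg/L.
DO = C_s − D = 8.27 − 2.346 = 5.924 mg/L.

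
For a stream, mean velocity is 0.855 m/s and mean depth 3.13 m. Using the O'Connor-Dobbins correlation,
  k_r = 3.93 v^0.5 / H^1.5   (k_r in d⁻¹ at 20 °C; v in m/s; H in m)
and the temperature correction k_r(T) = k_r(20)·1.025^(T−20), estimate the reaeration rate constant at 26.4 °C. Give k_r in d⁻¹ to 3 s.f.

k_r ≈ 0.769 d⁻¹

k_r(20) = 3.93 × 0.855^0.5 / 3.13^1.5 = 3.93 × 0.9247 / 5.538 = 0.6562 d⁻¹.
k_r(26.4) = 0.6562 × 1.025^(26.4−20) = 0.6562 × 1.171 = 0.7686 d⁻¹.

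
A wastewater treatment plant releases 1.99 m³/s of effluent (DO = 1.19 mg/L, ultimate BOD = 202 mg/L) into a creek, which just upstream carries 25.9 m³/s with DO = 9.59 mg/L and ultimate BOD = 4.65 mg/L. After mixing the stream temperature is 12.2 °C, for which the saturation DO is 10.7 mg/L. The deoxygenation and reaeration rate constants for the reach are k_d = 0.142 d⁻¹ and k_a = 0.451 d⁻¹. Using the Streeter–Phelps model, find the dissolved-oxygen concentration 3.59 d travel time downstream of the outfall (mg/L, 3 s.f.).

Mixed DO = (25.9×9.59 + 1.99×1.19)/(25.9+1.99) = 250.7/27.89 = 8.991 mg/L.
Mixed L₀ = (25.9×4.65 + 1.99×202)/(27.89) = 522.4/27.89 = 18.73 mg/L.
Initial deficit D₀ = C_s − DO₀ = 10.7 − 8.991 = 1.709 mg/L.
D(3.59) = [0.142×18.73/(0.451−0.142)](e^(−0.142×3.59) − e^(−0.451×3.59)) + 1.709 e^(−0.451×3.59)
= 8.608 × (0.6006 − 0.1981) + 1.709 × 0.1981 = 3.804 mg/L.
DO = 10.7 − 3.804 = 6.896 mg/L.

DO ≈ 6.90 mg/L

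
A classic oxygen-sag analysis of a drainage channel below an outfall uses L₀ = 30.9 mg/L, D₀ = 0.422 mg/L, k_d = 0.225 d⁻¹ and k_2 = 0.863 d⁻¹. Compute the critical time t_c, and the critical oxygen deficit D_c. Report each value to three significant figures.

At the critical point dD/dt = 0, so k_d L₀ e^(−k_d t) = k_2 D. Substituting D(t) from the Streeter–Phelps equation and solving for t gives
t_c = ln[(k_2/k_d)(1 − D₀(k_2−k_d)/(k_d L₀))] / (k_2−k_d).
Here k_2−k_d = 0.6380 d⁻¹ and 1 − D₀(k_2−k_d)/(k_d L₀) = 1 − 0.422×0.6380/(0.225×30.9) = 0.9613, so
t_c = ln(3.836 × 0.9613) / 0.6380 = 1.305 / 0.6380 = 2.045 d.
L(t_c) = L₀ e^(−k_d t_c) = 30.9 × 0.6312 = 19.50 mg/L, and at the critical point k_2 D_c = k_d L, so D_c = (0.225/0.863) × 19.50 = 5.085 mg/L.

t_c ≈ 2.05 d; D_c ≈ 5.08 mg/L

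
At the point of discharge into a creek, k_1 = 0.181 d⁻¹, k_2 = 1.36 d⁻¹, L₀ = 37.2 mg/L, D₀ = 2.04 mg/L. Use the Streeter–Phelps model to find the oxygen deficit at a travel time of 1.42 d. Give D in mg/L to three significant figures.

k_1 L₀/(k_2−k_1) = 0.181×37.2/(1.36−0.181) = 6.733/1.179 = 5.711 mg/L.
e^(−k_1 t) = e^(−0.181×1.420) = 0.7734; e^(−k_2 t) = e^(−1.36×1.420) = 0.1450.
D = 5.711 × (0.7734 − 0.1450) + 2.04 × 0.1450 = 3.589 + 0.2957 = 3.884 mg/L.

D ≈ 3.88 mg/L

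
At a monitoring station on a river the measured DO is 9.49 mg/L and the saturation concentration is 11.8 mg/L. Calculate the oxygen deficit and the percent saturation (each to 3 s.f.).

D ≈ 2.31 mg/L; 80.4 % saturation

D = C_s − C = 11.8 − 9.49 = 2.31 mg/L.
% saturation = 9.49/11.8 × 100 = 80.4 %.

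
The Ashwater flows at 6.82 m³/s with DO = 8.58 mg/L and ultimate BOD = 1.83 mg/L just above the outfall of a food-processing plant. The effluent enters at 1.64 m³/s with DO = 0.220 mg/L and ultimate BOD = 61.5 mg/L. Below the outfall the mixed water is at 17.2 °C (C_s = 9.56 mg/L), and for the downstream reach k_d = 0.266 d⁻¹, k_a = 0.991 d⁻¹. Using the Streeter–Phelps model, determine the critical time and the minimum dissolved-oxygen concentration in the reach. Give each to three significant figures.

t_c ≈ 0.775 d; minimum DO ≈ 6.63 mg/L

Mixed DO = (6.82×8.58 + 1.64×0.220)/(6.82+1.64) = 58.88/8.460 = 6.959 mg/L.
Mixed L₀ = (6.82×1.83 + 1.64×61.5)/(8.460) = 113.3/8.460 = 13.40 mg/L.
Initial deficit D₀ = C_s − DO₀ = 9.56 − 6.959 = 2.601 mg/L.
t_c = (1/0.7250) ln[(0.991/0.266)(1 − 2.601×0.7250/(0.266×13.40))] = 1.379 × ln(1.754) = 0.7754 d.
D_c = (0.266/0.991) × 13.40 × e^(−0.266×0.7754) = 0.2684 × 13.40 × 0.8136 = 2.926 mg/L.
Minimum DO = 9.56 − 2.926 = 6.634 mg/L.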